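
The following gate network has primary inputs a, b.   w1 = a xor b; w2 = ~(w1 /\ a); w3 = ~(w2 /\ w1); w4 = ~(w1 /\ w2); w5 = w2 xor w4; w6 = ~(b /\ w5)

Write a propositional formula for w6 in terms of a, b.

w1 = a xor b
w2 = ~(w1 /\ a) = ~((a xor b) /\ a)
w4 = ~(w1 /\ w2) = ~((a xor b) /\ (~((a xor b) /\ a)))
w5 = w2 xor w4 = (~((a xor b) /\ a)) xor (~((a xor b) /\ (~((a xor b) /\ a))))
w6 = ~(b /\ w5) = ~(b /\ ((~((a xor b) /\ a)) xor (~((a xor b) /\ (~((a xor b) /\ a))))))

~(b /\ ((~((a xor b) /\ a)) xor (~((a xor b) /\ (~((a xor b) /\ a))))))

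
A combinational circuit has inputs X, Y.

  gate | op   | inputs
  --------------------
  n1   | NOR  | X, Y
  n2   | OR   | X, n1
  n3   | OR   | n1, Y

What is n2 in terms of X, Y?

n1 = X NOR Y
n2 = X OR n1 = X OR (X NOR Y)

X OR (X NOR Y)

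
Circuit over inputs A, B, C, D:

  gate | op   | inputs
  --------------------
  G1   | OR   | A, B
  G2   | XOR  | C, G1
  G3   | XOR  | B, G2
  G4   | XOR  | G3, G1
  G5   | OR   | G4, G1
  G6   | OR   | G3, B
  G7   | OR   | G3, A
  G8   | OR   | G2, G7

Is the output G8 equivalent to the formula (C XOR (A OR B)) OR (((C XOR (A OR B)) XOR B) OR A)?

G1 = A OR B
G2 = C XOR G1 = C XOR (A OR B)
G3 = B XOR G2 = B XOR (C XOR (A OR B))
G7 = G3 OR A = (B XOR (C XOR (A OR B))) OR A
G8 = G2 OR G7 = (C XOR (A OR B)) OR ((B XOR (C XOR (A OR B))) OR A)
At A=0, B=0, C=0, D=0: circuit gives 0, formula gives 0.
At A=0, B=0, C=1, D=0: circuit gives 1, formula gives 1.
Agrees on all 16 inputs.

Yes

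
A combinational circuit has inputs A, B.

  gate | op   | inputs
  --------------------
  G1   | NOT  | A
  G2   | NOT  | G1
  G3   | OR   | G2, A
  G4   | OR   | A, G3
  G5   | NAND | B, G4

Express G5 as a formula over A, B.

B NAND (A OR (NOT NOT A OR A))

G1 = NOT A
G2 = NOT G1 = NOT NOT A
G3 = G2 OR A = NOT NOT A OR A
G4 = A OR G3 = A OR (NOT NOT A OR A)
G5 = B NAND G4 = B NAND (A OR (NOT NOT A OR A))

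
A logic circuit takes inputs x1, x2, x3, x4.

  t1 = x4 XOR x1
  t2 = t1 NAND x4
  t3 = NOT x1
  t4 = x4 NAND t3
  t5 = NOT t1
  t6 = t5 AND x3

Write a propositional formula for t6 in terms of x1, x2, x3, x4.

NOT (x4 XOR x1) AND x3

t1 = x4 XOR x1
t5 = NOT t1 = NOT (x4 XOR x1)
t6 = t5 AND x3 = NOT (x4 XOR x1) AND x3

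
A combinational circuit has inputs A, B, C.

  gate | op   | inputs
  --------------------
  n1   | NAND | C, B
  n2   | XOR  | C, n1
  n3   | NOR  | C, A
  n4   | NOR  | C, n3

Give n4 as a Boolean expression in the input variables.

C NOR (C NOR A)

n3 = C NOR A
n4 = C NOR n3 = C NOR (C NOR A)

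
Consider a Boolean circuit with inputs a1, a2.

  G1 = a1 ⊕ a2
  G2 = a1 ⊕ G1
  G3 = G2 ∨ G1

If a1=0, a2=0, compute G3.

0

G1 = 0 ⊕ 0 = 0
G2 = 0 ⊕ 0 = 0
G3 = 0 ∨ 0 = 0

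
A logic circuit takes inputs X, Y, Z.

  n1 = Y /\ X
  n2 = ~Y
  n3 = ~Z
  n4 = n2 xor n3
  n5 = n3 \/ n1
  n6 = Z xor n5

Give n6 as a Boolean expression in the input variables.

Z xor (~Z \/ (Y /\ X))

n1 = Y /\ X
n3 = ~Z
n5 = n3 \/ n1 = ~Z \/ (Y /\ X)
n6 = Z xor n5 = Z xor (~Z \/ (Y /\ X))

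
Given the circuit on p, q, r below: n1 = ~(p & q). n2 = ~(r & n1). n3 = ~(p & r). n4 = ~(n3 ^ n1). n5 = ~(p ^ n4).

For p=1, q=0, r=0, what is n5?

1

n1 = ~(1 & 0) = 1
n3 = ~(1 & 0) = 1
n4 = ~(1 ^ 1) = 1
n5 = ~(1 ^ 1) = 1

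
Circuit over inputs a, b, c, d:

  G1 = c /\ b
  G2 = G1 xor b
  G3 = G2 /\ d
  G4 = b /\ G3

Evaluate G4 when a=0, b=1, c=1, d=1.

G1 = 1 /\ 1 = 1
G2 = 1 xor 1 = 0
G3 = 0 /\ 1 = 0
G4 = 1 /\ 0 = 0

0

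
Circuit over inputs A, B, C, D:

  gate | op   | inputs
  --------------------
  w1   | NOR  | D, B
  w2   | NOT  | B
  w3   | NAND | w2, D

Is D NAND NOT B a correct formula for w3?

Yes

w2 = NOT B
w3 = w2 NAND D = NOT B NAND D
At A=0, B=0, C=0, D=1: circuit gives 0, formula gives 0.
At A=0, B=0, C=0, D=0: circuit gives 1, formula gives 1.
Agrees on all 16 inputs.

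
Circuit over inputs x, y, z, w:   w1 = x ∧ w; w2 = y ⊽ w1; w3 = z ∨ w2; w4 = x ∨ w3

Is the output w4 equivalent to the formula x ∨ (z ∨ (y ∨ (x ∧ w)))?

No

w1 = x ∧ w
w2 = y ⊽ w1 = y ⊽ (x ∧ w)
w3 = z ∨ w2 = z ∨ (y ⊽ (x ∧ w))
w4 = x ∨ w3 = x ∨ (z ∨ (y ⊽ (x ∧ w)))
At x=0, y=0, z=0, w=0: circuit gives 1, formula gives 0.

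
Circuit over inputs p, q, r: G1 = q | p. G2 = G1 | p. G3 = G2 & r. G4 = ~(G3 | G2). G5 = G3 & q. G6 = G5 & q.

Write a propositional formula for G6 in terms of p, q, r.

G1 = q | p
G2 = G1 | p = (q | p) | p
G3 = G2 & r = ((q | p) | p) & r
G5 = G3 & q = (((q | p) | p) & r) & q
G6 = G5 & q = ((((q | p) | p) & r) & q) & q

((((q | p) | p) & r) & q) & q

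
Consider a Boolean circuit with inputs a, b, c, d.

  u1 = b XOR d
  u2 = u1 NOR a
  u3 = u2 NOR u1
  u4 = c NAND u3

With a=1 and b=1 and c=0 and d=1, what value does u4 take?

u1 = 1 XOR 1 = 0
u2 = 0 NOR 1 = 0
u3 = 0 NOR 0 = 1
u4 = 0 NAND 1 = 1

1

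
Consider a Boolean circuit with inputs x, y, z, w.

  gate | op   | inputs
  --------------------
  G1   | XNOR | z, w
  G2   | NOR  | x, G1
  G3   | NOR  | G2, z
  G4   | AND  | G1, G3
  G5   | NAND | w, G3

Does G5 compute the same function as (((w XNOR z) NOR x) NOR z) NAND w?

G1 = z XNOR w
G2 = x NOR G1 = x NOR (z XNOR w)
G3 = G2 NOR z = (x NOR (z XNOR w)) NOR z
G5 = w NAND G3 = w NAND ((x NOR (z XNOR w)) NOR z)
At x=1, y=0, z=0, w=1: circuit gives 0, formula gives 0.
At x=0, y=0, z=0, w=0: circuit gives 1, formula gives 1.
Agrees on all 16 inputs.

Yes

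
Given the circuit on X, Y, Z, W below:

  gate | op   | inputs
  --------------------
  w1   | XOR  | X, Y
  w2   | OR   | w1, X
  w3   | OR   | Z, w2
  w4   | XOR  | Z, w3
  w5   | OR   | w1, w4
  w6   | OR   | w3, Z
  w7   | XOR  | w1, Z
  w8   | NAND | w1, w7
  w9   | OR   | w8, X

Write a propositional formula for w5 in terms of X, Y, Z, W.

(X XOR Y) OR (Z XOR (Z OR ((X XOR Y) OR X)))

w1 = X XOR Y
w2 = w1 OR X = (X XOR Y) OR X
w3 = Z OR w2 = Z OR ((X XOR Y) OR X)
w4 = Z XOR w3 = Z XOR (Z OR ((X XOR Y) OR X))
w5 = w1 OR w4 = (X XOR Y) OR (Z XOR (Z OR ((X XOR Y) OR X)))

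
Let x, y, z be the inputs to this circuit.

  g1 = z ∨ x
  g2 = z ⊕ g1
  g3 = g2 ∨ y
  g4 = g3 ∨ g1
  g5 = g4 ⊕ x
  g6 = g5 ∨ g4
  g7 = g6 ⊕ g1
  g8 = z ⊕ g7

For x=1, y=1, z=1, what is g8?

g1 = 1 ∨ 1 = 1
g2 = 1 ⊕ 1 = 0
g3 = 0 ∨ 1 = 1
g4 = 1 ∨ 1 = 1
g5 = 1 ⊕ 1 = 0
g6 = 0 ∨ 1 = 1
g7 = 1 ⊕ 1 = 0
g8 = 1 ⊕ 0 = 1

1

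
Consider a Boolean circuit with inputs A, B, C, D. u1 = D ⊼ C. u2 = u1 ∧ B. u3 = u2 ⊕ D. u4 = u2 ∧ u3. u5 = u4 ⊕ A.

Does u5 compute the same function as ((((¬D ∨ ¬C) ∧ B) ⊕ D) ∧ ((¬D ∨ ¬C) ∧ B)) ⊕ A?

u1 = D ⊼ C
u2 = u1 ∧ B = (D ⊼ C) ∧ B
u3 = u2 ⊕ D = ((D ⊼ C) ∧ B) ⊕ D
u4 = u2 ∧ u3 = ((D ⊼ C) ∧ B) ∧ (((D ⊼ C) ∧ B) ⊕ D)
u5 = u4 ⊕ A = (((D ⊼ C) ∧ B) ∧ (((D ⊼ C) ∧ B) ⊕ D)) ⊕ A
At A=0, B=0, C=0, D=0: circuit gives 0, formula gives 0.
At A=0, B=1, C=0, D=0: circuit gives 1, formula gives 1.
Agrees on all 16 inputs.

Yes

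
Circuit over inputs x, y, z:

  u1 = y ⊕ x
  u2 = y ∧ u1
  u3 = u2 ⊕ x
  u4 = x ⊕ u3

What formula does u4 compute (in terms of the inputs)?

x ⊕ ((y ∧ (y ⊕ x)) ⊕ x)

u1 = y ⊕ x
u2 = y ∧ u1 = y ∧ (y ⊕ x)
u3 = u2 ⊕ x = (y ∧ (y ⊕ x)) ⊕ x
u4 = x ⊕ u3 = x ⊕ ((y ∧ (y ⊕ x)) ⊕ x)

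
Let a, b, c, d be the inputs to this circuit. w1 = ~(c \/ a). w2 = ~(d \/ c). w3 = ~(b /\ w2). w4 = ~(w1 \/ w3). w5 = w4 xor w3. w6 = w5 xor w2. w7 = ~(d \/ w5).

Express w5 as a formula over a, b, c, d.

(~((~(c \/ a)) \/ (~(b /\ (~(d \/ c)))))) xor (~(b /\ (~(d \/ c))))

w1 = ~(c \/ a)
w2 = ~(d \/ c)
w3 = ~(b /\ w2) = ~(b /\ (~(d \/ c)))
w4 = ~(w1 \/ w3) = ~((~(c \/ a)) \/ (~(b /\ (~(d \/ c)))))
w5 = w4 xor w3 = (~((~(c \/ a)) \/ (~(b /\ (~(d \/ c)))))) xor (~(b /\ (~(d \/ c))))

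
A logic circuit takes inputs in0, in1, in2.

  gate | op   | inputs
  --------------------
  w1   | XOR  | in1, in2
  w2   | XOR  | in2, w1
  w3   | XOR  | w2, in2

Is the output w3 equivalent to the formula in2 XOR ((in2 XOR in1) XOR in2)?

w1 = in1 XOR in2
w2 = in2 XOR w1 = in2 XOR (in1 XOR in2)
w3 = w2 XOR in2 = (in2 XOR (in1 XOR in2)) XOR in2
At in0=0, in1=0, in2=0: circuit gives 0, formula gives 0.
At in0=0, in1=0, in2=1: circuit gives 1, formula gives 1.
Agrees on all 8 inputs.

Yes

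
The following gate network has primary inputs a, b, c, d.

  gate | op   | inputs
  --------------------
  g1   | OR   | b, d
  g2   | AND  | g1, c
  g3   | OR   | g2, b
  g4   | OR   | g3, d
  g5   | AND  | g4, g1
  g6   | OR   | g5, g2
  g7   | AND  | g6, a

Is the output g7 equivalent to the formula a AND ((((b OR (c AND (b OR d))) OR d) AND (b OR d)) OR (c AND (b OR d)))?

Yes

g1 = b OR d
g2 = g1 AND c = (b OR d) AND c
g3 = g2 OR b = ((b OR d) AND c) OR b
g4 = g3 OR d = (((b OR d) AND c) OR b) OR d
g5 = g4 AND g1 = ((((b OR d) AND c) OR b) OR d) AND (b OR d)
g6 = g5 OR g2 = (((((b OR d) AND c) OR b) OR d) AND (b OR d)) OR ((b OR d) AND c)
g7 = g6 AND a = ((((((b OR d) AND c) OR b) OR d) AND (b OR d)) OR ((b OR d) AND c)) AND a
At a=0, b=0, c=0, d=0: circuit gives 0, formula gives 0.
At a=1, b=0, c=0, d=1: circuit gives 1, formula gives 1.
Agrees on all 16 inputs.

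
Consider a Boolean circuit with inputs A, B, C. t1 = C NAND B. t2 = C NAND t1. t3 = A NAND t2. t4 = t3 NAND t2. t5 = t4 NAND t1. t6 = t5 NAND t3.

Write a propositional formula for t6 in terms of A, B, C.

(((A NAND (C NAND (C NAND B))) NAND (C NAND (C NAND B))) NAND (C NAND B)) NAND (A NAND (C NAND (C NAND B)))

t1 = C NAND B
t2 = C NAND t1 = C NAND (C NAND B)
t3 = A NAND t2 = A NAND (C NAND (C NAND B))
t4 = t3 NAND t2 = (A NAND (C NAND (C NAND B))) NAND (C NAND (C NAND B))
t5 = t4 NAND t1 = ((A NAND (C NAND (C NAND B))) NAND (C NAND (C NAND B))) NAND (C NAND B)
t6 = t5 NAND t3 = (((A NAND (C NAND (C NAND B))) NAND (C NAND (C NAND B))) NAND (C NAND B)) NAND (A NAND (C NAND (C NAND B)))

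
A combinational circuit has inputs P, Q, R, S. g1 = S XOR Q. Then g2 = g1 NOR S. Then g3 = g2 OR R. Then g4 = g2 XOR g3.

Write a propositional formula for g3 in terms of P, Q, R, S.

g1 = S XOR Q
g2 = g1 NOR S = (S XOR Q) NOR S
g3 = g2 OR R = ((S XOR Q) NOR S) OR R

((S XOR Q) NOR S) OR R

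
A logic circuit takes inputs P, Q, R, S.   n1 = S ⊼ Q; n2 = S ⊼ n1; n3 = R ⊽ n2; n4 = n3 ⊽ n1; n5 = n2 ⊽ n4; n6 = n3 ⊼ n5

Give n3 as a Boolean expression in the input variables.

R ⊽ (S ⊼ (S ⊼ Q))

n1 = S ⊼ Q
n2 = S ⊼ n1 = S ⊼ (S ⊼ Q)
n3 = R ⊽ n2 = R ⊽ (S ⊼ (S ⊼ Q))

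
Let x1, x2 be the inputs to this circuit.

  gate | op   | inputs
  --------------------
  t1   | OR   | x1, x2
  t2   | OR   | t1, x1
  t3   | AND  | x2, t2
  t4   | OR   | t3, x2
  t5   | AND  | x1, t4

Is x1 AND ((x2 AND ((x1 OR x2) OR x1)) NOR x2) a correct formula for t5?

No

t1 = x1 OR x2
t2 = t1 OR x1 = (x1 OR x2) OR x1
t3 = x2 AND t2 = x2 AND ((x1 OR x2) OR x1)
t4 = t3 OR x2 = (x2 AND ((x1 OR x2) OR x1)) OR x2
t5 = x1 AND t4 = x1 AND ((x2 AND ((x1 OR x2) OR x1)) OR x2)
At x1=1, x2=0: circuit gives 0, formula gives 1.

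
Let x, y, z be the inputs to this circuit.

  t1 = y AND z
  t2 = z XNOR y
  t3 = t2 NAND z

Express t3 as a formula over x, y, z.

(z XNOR y) NAND z

t2 = z XNOR y
t3 = t2 NAND z = (z XNOR y) NAND z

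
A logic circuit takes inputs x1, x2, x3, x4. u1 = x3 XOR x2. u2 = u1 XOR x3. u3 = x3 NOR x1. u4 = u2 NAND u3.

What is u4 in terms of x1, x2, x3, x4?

((x3 XOR x2) XOR x3) NAND (x3 NOR x1)

u1 = x3 XOR x2
u2 = u1 XOR x3 = (x3 XOR x2) XOR x3
u3 = x3 NOR x1
u4 = u2 NAND u3 = ((x3 XOR x2) XOR x3) NAND (x3 NOR x1)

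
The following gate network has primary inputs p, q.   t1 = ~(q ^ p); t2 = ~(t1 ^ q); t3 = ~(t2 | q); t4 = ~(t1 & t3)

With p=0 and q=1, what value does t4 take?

1

t1 = ~(1 ^ 0) = 0
t2 = ~(0 ^ 1) = 0
t3 = ~(0 | 1) = 0
t4 = ~(0 & 0) = 1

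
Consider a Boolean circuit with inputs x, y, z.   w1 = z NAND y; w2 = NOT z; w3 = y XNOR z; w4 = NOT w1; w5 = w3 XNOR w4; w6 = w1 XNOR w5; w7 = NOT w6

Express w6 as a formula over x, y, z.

(z NAND y) XNOR ((y XNOR z) XNOR NOT (z NAND y))

w1 = z NAND y
w3 = y XNOR z
w4 = NOT w1 = NOT (z NAND y)
w5 = w3 XNOR w4 = (y XNOR z) XNOR NOT (z NAND y)
w6 = w1 XNOR w5 = (z NAND y) XNOR ((y XNOR z) XNOR NOT (z NAND y))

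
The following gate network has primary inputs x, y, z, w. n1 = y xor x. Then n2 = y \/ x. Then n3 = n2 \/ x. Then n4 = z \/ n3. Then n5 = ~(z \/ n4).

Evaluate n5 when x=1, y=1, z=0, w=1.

n2 = 1 \/ 1 = 1
n3 = 1 \/ 1 = 1
n4 = 0 \/ 1 = 1
n5 = ~(0 \/ 1) = 0

0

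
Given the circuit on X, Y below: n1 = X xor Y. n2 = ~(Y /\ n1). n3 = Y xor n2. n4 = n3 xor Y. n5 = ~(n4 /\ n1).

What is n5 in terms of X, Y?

~(((Y xor (~(Y /\ (X xor Y)))) xor Y) /\ (X xor Y))

n1 = X xor Y
n2 = ~(Y /\ n1) = ~(Y /\ (X xor Y))
n3 = Y xor n2 = Y xor (~(Y /\ (X xor Y)))
n4 = n3 xor Y = (Y xor (~(Y /\ (X xor Y)))) xor Y
n5 = ~(n4 /\ n1) = ~(((Y xor (~(Y /\ (X xor Y)))) xor Y) /\ (X xor Y))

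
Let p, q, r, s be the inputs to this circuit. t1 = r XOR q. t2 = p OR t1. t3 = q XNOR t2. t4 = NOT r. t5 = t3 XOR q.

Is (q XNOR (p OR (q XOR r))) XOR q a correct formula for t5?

t1 = r XOR q
t2 = p OR t1 = p OR (r XOR q)
t3 = q XNOR t2 = q XNOR (p OR (r XOR q))
t5 = t3 XOR q = (q XNOR (p OR (r XOR q))) XOR q
At p=0, q=0, r=1, s=0: circuit gives 0, formula gives 0.
At p=0, q=0, r=0, s=0: circuit gives 1, formula gives 1.
Agrees on all 16 inputs.

Yes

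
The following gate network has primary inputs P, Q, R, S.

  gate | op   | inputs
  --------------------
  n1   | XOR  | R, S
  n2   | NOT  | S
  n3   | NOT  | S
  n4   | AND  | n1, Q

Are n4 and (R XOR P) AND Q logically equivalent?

No

n1 = R XOR S
n4 = n1 AND Q = (R XOR S) AND Q
At P=0, Q=1, R=0, S=1: circuit gives 1, formula gives 0.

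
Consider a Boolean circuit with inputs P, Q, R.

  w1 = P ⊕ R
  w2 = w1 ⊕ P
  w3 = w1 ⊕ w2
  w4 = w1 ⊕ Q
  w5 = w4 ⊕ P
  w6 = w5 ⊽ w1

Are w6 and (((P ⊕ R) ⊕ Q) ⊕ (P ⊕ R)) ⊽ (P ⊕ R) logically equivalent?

w1 = P ⊕ R
w4 = w1 ⊕ Q = (P ⊕ R) ⊕ Q
w5 = w4 ⊕ P = ((P ⊕ R) ⊕ Q) ⊕ P
w6 = w5 ⊽ w1 = (((P ⊕ R) ⊕ Q) ⊕ P) ⊽ (P ⊕ R)
At P=1, Q=0, R=1: circuit gives 0, formula gives 1.

No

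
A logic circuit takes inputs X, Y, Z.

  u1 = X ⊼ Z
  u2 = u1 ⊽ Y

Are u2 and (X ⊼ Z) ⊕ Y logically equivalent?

No

u1 = X ⊼ Z
u2 = u1 ⊽ Y = (X ⊼ Z) ⊽ Y
At X=0, Y=0, Z=0: circuit gives 0, formula gives 1.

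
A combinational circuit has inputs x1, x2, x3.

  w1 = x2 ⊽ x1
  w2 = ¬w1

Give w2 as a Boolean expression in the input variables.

¬(x2 ⊽ x1)

w1 = x2 ⊽ x1
w2 = ¬w1 = ¬(x2 ⊽ x1)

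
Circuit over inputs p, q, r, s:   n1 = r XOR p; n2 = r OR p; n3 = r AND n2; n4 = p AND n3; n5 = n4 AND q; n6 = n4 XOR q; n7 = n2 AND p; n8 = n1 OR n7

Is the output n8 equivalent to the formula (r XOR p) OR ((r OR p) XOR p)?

n1 = r XOR p
n2 = r OR p
n7 = n2 AND p = (r OR p) AND p
n8 = n1 OR n7 = (r XOR p) OR ((r OR p) AND p)
At p=1, q=0, r=1, s=0: circuit gives 1, formula gives 0.

No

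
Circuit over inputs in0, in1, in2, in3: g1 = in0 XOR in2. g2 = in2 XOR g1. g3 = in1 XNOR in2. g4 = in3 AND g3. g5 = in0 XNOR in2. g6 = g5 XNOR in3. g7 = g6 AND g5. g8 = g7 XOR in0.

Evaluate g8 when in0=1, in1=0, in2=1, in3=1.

0

g5 = 1 XNOR 1 = 1
g6 = 1 XNOR 1 = 1
g7 = 1 AND 1 = 1
g8 = 1 XOR 1 = 0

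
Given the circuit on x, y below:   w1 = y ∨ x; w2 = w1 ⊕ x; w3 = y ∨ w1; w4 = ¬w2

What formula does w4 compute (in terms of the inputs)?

w1 = y ∨ x
w2 = w1 ⊕ x = (y ∨ x) ⊕ x
w4 = ¬w2 = ¬((y ∨ x) ⊕ x)

¬((y ∨ x) ⊕ x)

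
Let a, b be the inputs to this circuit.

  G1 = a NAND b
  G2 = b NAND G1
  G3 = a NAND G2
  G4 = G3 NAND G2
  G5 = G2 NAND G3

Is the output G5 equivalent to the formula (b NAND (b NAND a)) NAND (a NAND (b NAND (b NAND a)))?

G1 = a NAND b
G2 = b NAND G1 = b NAND (a NAND b)
G3 = a NAND G2 = a NAND (b NAND (a NAND b))
G5 = G2 NAND G3 = (b NAND (a NAND b)) NAND (a NAND (b NAND (a NAND b)))
At a=0, b=0: circuit gives 0, formula gives 0.
At a=0, b=1: circuit gives 1, formula gives 1.
Agrees on all 4 inputs.

Yes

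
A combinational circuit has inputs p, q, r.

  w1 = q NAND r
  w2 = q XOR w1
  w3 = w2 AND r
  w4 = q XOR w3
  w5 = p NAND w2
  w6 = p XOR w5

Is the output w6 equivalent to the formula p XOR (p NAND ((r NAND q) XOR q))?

Yes

w1 = q NAND r
w2 = q XOR w1 = q XOR (q NAND r)
w5 = p NAND w2 = p NAND (q XOR (q NAND r))
w6 = p XOR w5 = p XOR (p NAND (q XOR (q NAND r)))
At p=1, q=1, r=0: circuit gives 0, formula gives 0.
At p=0, q=0, r=0: circuit gives 1, formula gives 1.
Agrees on all 8 inputs.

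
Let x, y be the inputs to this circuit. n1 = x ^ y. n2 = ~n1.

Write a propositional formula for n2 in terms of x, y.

~(x ^ y)

n1 = x ^ y
n2 = ~n1 = ~(x ^ y)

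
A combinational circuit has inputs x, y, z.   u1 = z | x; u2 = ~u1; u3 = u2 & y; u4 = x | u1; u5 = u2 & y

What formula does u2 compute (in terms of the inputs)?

u1 = z | x
u2 = ~u1 = ~(z | x)

~(z | x)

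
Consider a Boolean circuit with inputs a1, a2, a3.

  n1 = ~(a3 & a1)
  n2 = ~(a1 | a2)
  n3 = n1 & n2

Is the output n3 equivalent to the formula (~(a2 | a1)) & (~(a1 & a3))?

n1 = ~(a3 & a1)
n2 = ~(a1 | a2)
n3 = n1 & n2 = (~(a3 & a1)) & (~(a1 | a2))
At a1=0, a2=1, a3=0: circuit gives 0, formula gives 0.
At a1=0, a2=0, a3=0: circuit gives 1, formula gives 1.
Agrees on all 8 inputs.

Yes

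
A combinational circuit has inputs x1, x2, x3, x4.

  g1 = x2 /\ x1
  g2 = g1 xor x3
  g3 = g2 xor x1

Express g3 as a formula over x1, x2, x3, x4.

g1 = x2 /\ x1
g2 = g1 xor x3 = (x2 /\ x1) xor x3
g3 = g2 xor x1 = ((x2 /\ x1) xor x3) xor x1

((x2 /\ x1) xor x3) xor x1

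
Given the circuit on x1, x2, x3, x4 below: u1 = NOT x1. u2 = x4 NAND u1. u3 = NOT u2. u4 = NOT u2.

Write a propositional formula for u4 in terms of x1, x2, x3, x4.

NOT (x4 NAND NOT x1)

u1 = NOT x1
u2 = x4 NAND u1 = x4 NAND NOT x1
u4 = NOT u2 = NOT (x4 NAND NOT x1)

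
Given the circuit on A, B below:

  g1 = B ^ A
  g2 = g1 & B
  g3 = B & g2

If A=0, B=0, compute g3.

g1 = 0 ^ 0 = 0
g2 = 0 & 0 = 0
g3 = 0 & 0 = 0

0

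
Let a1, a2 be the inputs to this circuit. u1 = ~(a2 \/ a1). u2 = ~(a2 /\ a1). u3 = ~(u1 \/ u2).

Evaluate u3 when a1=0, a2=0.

0

u1 = ~(0 \/ 0) = 1
u2 = ~(0 /\ 0) = 1
u3 = ~(1 \/ 1) = 0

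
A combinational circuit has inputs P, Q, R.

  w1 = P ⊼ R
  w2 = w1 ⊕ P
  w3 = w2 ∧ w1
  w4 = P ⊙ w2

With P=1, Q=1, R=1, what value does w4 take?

1

w1 = 1 ⊼ 1 = 0
w2 = 0 ⊕ 1 = 1
w4 = 1 ⊙ 1 = 1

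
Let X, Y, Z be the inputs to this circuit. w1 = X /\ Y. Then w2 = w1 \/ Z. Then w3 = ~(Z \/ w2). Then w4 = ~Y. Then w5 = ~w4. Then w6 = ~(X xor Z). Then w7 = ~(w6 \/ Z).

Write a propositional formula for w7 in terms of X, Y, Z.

~((~(X xor Z)) \/ Z)

w6 = ~(X xor Z)
w7 = ~(w6 \/ Z) = ~((~(X xor Z)) \/ Z)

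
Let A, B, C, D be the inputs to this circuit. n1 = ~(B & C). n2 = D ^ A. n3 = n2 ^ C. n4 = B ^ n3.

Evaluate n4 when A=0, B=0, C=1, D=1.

n2 = 1 ^ 0 = 1
n3 = 1 ^ 1 = 0
n4 = 0 ^ 0 = 0

0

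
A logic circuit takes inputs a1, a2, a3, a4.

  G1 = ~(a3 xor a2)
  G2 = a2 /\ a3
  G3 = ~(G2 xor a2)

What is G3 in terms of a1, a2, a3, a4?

~((a2 /\ a3) xor a2)

G2 = a2 /\ a3
G3 = ~(G2 xor a2) = ~((a2 /\ a3) xor a2)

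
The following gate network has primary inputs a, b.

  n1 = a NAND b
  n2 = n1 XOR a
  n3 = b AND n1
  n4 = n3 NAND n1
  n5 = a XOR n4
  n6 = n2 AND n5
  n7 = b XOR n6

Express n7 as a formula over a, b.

n1 = a NAND b
n2 = n1 XOR a = (a NAND b) XOR a
n3 = b AND n1 = b AND (a NAND b)
n4 = n3 NAND n1 = (b AND (a NAND b)) NAND (a NAND b)
n5 = a XOR n4 = a XOR ((b AND (a NAND b)) NAND (a NAND b))
n6 = n2 AND n5 = ((a NAND b) XOR a) AND (a XOR ((b AND (a NAND b)) NAND (a NAND b)))
n7 = b XOR n6 = b XOR (((a NAND b) XOR a) AND (a XOR ((b AND (a NAND b)) NAND (a NAND b))))

b XOR (((a NAND b) XOR a) AND (a XOR ((b AND (a NAND b)) NAND (a NAND b))))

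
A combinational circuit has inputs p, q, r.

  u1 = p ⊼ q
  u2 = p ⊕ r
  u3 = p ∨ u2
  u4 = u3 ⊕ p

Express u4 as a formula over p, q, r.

u2 = p ⊕ r
u3 = p ∨ u2 = p ∨ (p ⊕ r)
u4 = u3 ⊕ p = (p ∨ (p ⊕ r)) ⊕ p

(p ∨ (p ⊕ r)) ⊕ p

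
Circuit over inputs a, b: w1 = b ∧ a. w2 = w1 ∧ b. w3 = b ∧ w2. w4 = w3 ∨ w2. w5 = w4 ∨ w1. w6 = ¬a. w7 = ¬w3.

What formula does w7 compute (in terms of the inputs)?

¬(b ∧ ((b ∧ a) ∧ b))

w1 = b ∧ a
w2 = w1 ∧ b = (b ∧ a) ∧ b
w3 = b ∧ w2 = b ∧ ((b ∧ a) ∧ b)
w7 = ¬w3 = ¬(b ∧ ((b ∧ a) ∧ b))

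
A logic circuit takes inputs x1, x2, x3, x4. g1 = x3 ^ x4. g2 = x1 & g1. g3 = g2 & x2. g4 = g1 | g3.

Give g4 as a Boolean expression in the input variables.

(x3 ^ x4) | ((x1 & (x3 ^ x4)) & x2)

g1 = x3 ^ x4
g2 = x1 & g1 = x1 & (x3 ^ x4)
g3 = g2 & x2 = (x1 & (x3 ^ x4)) & x2
g4 = g1 | g3 = (x3 ^ x4) | ((x1 & (x3 ^ x4)) & x2)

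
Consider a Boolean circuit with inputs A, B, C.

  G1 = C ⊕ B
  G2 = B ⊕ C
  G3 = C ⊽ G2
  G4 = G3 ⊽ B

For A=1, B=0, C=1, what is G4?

G2 = 0 ⊕ 1 = 1
G3 = 1 ⊽ 1 = 0
G4 = 0 ⊽ 0 = 1

1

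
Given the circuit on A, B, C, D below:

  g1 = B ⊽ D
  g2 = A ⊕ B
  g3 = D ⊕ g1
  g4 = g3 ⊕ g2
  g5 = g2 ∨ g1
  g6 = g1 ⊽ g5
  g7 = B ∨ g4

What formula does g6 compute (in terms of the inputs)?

g1 = B ⊽ D
g2 = A ⊕ B
g5 = g2 ∨ g1 = (A ⊕ B) ∨ (B ⊽ D)
g6 = g1 ⊽ g5 = (B ⊽ D) ⊽ ((A ⊕ B) ∨ (B ⊽ D))

(B ⊽ D) ⊽ ((A ⊕ B) ∨ (B ⊽ D))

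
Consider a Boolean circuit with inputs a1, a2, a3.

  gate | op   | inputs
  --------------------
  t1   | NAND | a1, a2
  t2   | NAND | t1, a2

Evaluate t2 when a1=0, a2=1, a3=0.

t1 = 0 NAND 1 = 1
t2 = 1 NAND 1 = 0

0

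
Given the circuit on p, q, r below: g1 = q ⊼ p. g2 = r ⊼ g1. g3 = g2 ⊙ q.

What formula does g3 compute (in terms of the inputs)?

(r ⊼ (q ⊼ p)) ⊙ q

g1 = q ⊼ p
g2 = r ⊼ g1 = r ⊼ (q ⊼ p)
g3 = g2 ⊙ q = (r ⊼ (q ⊼ p)) ⊙ q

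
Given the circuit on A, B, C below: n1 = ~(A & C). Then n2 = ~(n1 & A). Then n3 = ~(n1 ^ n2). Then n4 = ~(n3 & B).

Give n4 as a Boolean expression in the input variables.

n1 = ~(A & C)
n2 = ~(n1 & A) = ~((~(A & C)) & A)
n3 = ~(n1 ^ n2) = ~((~(A & C)) ^ (~((~(A & C)) & A)))
n4 = ~(n3 & B) = ~((~((~(A & C)) ^ (~((~(A & C)) & A)))) & B)

~((~((~(A & C)) ^ (~((~(A & C)) & A)))) & B)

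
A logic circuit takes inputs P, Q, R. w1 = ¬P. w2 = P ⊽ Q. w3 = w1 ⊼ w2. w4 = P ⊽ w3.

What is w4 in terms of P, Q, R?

w1 = ¬P
w2 = P ⊽ Q
w3 = w1 ⊼ w2 = ¬P ⊼ (P ⊽ Q)
w4 = P ⊽ w3 = P ⊽ (¬P ⊼ (P ⊽ Q))

P ⊽ (¬P ⊼ (P ⊽ Q))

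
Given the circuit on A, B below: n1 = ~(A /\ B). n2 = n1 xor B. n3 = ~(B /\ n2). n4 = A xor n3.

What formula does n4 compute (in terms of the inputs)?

A xor (~(B /\ ((~(A /\ B)) xor B)))

n1 = ~(A /\ B)
n2 = n1 xor B = (~(A /\ B)) xor B
n3 = ~(B /\ n2) = ~(B /\ ((~(A /\ B)) xor B))
n4 = A xor n3 = A xor (~(B /\ ((~(A /\ B)) xor B)))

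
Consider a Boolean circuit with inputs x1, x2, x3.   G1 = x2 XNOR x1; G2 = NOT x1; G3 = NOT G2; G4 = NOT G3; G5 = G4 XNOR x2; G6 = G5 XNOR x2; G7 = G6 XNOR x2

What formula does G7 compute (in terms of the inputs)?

((NOT NOT NOT x1 XNOR x2) XNOR x2) XNOR x2

G2 = NOT x1
G3 = NOT G2 = NOT NOT x1
G4 = NOT G3 = NOT NOT NOT x1
G5 = G4 XNOR x2 = NOT NOT NOT x1 XNOR x2
G6 = G5 XNOR x2 = (NOT NOT NOT x1 XNOR x2) XNOR x2
G7 = G6 XNOR x2 = ((NOT NOT NOT x1 XNOR x2) XNOR x2) XNOR x2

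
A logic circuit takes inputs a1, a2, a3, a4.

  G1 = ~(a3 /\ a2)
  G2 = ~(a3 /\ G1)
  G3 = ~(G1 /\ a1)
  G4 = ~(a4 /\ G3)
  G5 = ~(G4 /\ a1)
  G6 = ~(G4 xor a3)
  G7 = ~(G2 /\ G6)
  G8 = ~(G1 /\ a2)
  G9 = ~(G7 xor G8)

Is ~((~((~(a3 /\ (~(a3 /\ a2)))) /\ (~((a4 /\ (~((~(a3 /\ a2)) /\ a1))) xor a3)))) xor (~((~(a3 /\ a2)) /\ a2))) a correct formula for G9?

G1 = ~(a3 /\ a2)
G2 = ~(a3 /\ G1) = ~(a3 /\ (~(a3 /\ a2)))
G3 = ~(G1 /\ a1) = ~((~(a3 /\ a2)) /\ a1)
G4 = ~(a4 /\ G3) = ~(a4 /\ (~((~(a3 /\ a2)) /\ a1)))
G6 = ~(G4 xor a3) = ~((~(a4 /\ (~((~(a3 /\ a2)) /\ a1)))) xor a3)
G7 = ~(G2 /\ G6) = ~((~(a3 /\ (~(a3 /\ a2)))) /\ (~((~(a4 /\ (~((~(a3 /\ a2)) /\ a1)))) xor a3)))
G8 = ~(G1 /\ a2) = ~((~(a3 /\ a2)) /\ a2)
G9 = ~(G7 xor G8) = ~((~((~(a3 /\ (~(a3 /\ a2)))) /\ (~((~(a4 /\ (~((~(a3 /\ a2)) /\ a1)))) xor a3)))) xor (~((~(a3 /\ a2)) /\ a2)))
At a1=0, a2=0, a3=0, a4=0: circuit gives 1, formula gives 0.

No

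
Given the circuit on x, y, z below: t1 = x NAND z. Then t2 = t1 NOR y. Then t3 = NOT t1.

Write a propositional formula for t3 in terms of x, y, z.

t1 = x NAND z
t3 = NOT t1 = NOT (x NAND z)

NOT (x NAND z)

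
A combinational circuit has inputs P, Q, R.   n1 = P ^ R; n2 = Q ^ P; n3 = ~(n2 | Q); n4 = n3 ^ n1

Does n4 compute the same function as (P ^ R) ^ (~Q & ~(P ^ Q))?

Yes

n1 = P ^ R
n2 = Q ^ P
n3 = ~(n2 | Q) = ~((Q ^ P) | Q)
n4 = n3 ^ n1 = (~((Q ^ P) | Q)) ^ (P ^ R)
At P=0, Q=0, R=1: circuit gives 0, formula gives 0.
At P=0, Q=0, R=0: circuit gives 1, formula gives 1.
Agrees on all 8 inputs.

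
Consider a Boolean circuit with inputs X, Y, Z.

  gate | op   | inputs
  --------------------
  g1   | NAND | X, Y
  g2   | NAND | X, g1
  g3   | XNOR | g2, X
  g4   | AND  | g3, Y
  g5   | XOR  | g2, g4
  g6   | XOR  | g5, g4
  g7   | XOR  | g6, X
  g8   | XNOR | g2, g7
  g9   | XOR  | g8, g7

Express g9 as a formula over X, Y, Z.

g1 = X NAND Y
g2 = X NAND g1 = X NAND (X NAND Y)
g3 = g2 XNOR X = (X NAND (X NAND Y)) XNOR X
g4 = g3 AND Y = ((X NAND (X NAND Y)) XNOR X) AND Y
g5 = g2 XOR g4 = (X NAND (X NAND Y)) XOR (((X NAND (X NAND Y)) XNOR X) AND Y)
g6 = g5 XOR g4 = ((X NAND (X NAND Y)) XOR (((X NAND (X NAND Y)) XNOR X) AND Y)) XOR (((X NAND (X NAND Y)) XNOR X) AND Y)
g7 = g6 XOR X = (((X NAND (X NAND Y)) XOR (((X NAND (X NAND Y)) XNOR X) AND Y)) XOR (((X NAND (X NAND Y)) XNOR X) AND Y)) XOR X
g8 = g2 XNOR g7 = (X NAND (X NAND Y)) XNOR ((((X NAND (X NAND Y)) XOR (((X NAND (X NAND Y)) XNOR X) AND Y)) XOR (((X NAND (X NAND Y)) XNOR X) AND Y)) XOR X)
g9 = g8 XOR g7 = ((X NAND (X NAND Y)) XNOR ((((X NAND (X NAND Y)) XOR (((X NAND (X NAND Y)) XNOR X) AND Y)) XOR (((X NAND (X NAND Y)) XNOR X) AND Y)) XOR X)) XOR ((((X NAND (X NAND Y)) XOR (((X NAND (X NAND Y)) XNOR X) AND Y)) XOR (((X NAND (X NAND Y)) XNOR X) AND Y)) XOR X)

((X NAND (X NAND Y)) XNOR ((((X NAND (X NAND Y)) XOR (((X NAND (X NAND Y)) XNOR X) AND Y)) XOR (((X NAND (X NAND Y)) XNOR X) AND Y)) XOR X)) XOR ((((X NAND (X NAND Y)) XOR (((X NAND (X NAND Y)) XNOR X) AND Y)) XOR (((X NAND (X NAND Y)) XNOR X) AND Y)) XOR X)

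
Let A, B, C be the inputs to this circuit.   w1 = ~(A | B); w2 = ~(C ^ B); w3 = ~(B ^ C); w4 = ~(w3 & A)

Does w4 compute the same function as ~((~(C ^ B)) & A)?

w3 = ~(B ^ C)
w4 = ~(w3 & A) = ~((~(B ^ C)) & A)
At A=1, B=0, C=0: circuit gives 0, formula gives 0.
At A=0, B=0, C=0: circuit gives 1, formula gives 1.
Agrees on all 8 inputs.

Yes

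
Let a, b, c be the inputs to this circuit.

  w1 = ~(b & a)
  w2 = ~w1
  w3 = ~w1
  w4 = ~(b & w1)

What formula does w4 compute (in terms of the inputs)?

~(b & (~(b & a)))

w1 = ~(b & a)
w4 = ~(b & w1) = ~(b & (~(b & a)))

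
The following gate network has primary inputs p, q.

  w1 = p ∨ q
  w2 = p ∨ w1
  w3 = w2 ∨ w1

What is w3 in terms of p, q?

w1 = p ∨ q
w2 = p ∨ w1 = p ∨ (p ∨ q)
w3 = w2 ∨ w1 = (p ∨ (p ∨ q)) ∨ (p ∨ q)

(p ∨ (p ∨ q)) ∨ (p ∨ q)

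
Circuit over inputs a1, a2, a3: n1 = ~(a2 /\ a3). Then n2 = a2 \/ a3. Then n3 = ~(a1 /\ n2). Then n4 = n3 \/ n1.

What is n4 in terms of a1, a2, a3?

n1 = ~(a2 /\ a3)
n2 = a2 \/ a3
n3 = ~(a1 /\ n2) = ~(a1 /\ (a2 \/ a3))
n4 = n3 \/ n1 = (~(a1 /\ (a2 \/ a3))) \/ (~(a2 /\ a3))

(~(a1 /\ (a2 \/ a3))) \/ (~(a2 /\ a3))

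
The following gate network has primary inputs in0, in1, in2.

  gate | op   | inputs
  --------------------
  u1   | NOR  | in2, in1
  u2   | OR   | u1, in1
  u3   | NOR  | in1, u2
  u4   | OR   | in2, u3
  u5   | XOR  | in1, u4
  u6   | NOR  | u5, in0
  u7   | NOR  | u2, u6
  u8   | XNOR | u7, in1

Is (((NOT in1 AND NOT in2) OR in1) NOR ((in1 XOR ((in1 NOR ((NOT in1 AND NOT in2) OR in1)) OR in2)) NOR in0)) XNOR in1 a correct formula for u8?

u1 = in2 NOR in1
u2 = u1 OR in1 = (in2 NOR in1) OR in1
u3 = in1 NOR u2 = in1 NOR ((in2 NOR in1) OR in1)
u4 = in2 OR u3 = in2 OR (in1 NOR ((in2 NOR in1) OR in1))
u5 = in1 XOR u4 = in1 XOR (in2 OR (in1 NOR ((in2 NOR in1) OR in1)))
u6 = u5 NOR in0 = (in1 XOR (in2 OR (in1 NOR ((in2 NOR in1) OR in1)))) NOR in0
u7 = u2 NOR u6 = ((in2 NOR in1) OR in1) NOR ((in1 XOR (in2 OR (in1 NOR ((in2 NOR in1) OR in1)))) NOR in0)
u8 = u7 XNOR in1 = (((in2 NOR in1) OR in1) NOR ((in1 XOR (in2 OR (in1 NOR ((in2 NOR in1) OR in1)))) NOR in0)) XNOR in1
At in0=0, in1=0, in2=1: circuit gives 0, formula gives 0.
At in0=0, in1=0, in2=0: circuit gives 1, formula gives 1.
Agrees on all 8 inputs.

Yes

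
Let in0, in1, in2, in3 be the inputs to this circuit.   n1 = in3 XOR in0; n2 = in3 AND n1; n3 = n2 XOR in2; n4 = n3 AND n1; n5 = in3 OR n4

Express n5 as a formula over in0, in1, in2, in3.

in3 OR (((in3 AND (in3 XOR in0)) XOR in2) AND (in3 XOR in0))

n1 = in3 XOR in0
n2 = in3 AND n1 = in3 AND (in3 XOR in0)
n3 = n2 XOR in2 = (in3 AND (in3 XOR in0)) XOR in2
n4 = n3 AND n1 = ((in3 AND (in3 XOR in0)) XOR in2) AND (in3 XOR in0)
n5 = in3 OR n4 = in3 OR (((in3 AND (in3 XOR in0)) XOR in2) AND (in3 XOR in0))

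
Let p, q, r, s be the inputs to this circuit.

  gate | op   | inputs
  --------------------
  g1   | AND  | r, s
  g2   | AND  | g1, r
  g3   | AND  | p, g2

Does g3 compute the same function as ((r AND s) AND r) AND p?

g1 = r AND s
g2 = g1 AND r = (r AND s) AND r
g3 = p AND g2 = p AND ((r AND s) AND r)
At p=0, q=0, r=0, s=0: circuit gives 0, formula gives 0.
At p=1, q=0, r=1, s=1: circuit gives 1, formula gives 1.
Agrees on all 16 inputs.

Yes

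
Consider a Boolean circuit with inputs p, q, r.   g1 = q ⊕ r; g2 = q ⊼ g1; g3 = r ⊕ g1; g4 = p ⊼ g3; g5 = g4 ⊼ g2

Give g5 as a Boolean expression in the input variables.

(p ⊼ (r ⊕ (q ⊕ r))) ⊼ (q ⊼ (q ⊕ r))

g1 = q ⊕ r
g2 = q ⊼ g1 = q ⊼ (q ⊕ r)
g3 = r ⊕ g1 = r ⊕ (q ⊕ r)
g4 = p ⊼ g3 = p ⊼ (r ⊕ (q ⊕ r))
g5 = g4 ⊼ g2 = (p ⊼ (r ⊕ (q ⊕ r))) ⊼ (q ⊼ (q ⊕ r))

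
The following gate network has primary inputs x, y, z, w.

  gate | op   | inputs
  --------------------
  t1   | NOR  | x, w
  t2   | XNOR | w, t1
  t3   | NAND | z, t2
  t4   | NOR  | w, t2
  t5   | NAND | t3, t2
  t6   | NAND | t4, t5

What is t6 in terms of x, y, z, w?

t1 = x NOR w
t2 = w XNOR t1 = w XNOR (x NOR w)
t3 = z NAND t2 = z NAND (w XNOR (x NOR w))
t4 = w NOR t2 = w NOR (w XNOR (x NOR w))
t5 = t3 NAND t2 = (z NAND (w XNOR (x NOR w))) NAND (w XNOR (x NOR w))
t6 = t4 NAND t5 = (w NOR (w XNOR (x NOR w))) NAND ((z NAND (w XNOR (x NOR w))) NAND (w XNOR (x NOR w)))

(w NOR (w XNOR (x NOR w))) NAND ((z NAND (w XNOR (x NOR w))) NAND (w XNOR (x NOR w)))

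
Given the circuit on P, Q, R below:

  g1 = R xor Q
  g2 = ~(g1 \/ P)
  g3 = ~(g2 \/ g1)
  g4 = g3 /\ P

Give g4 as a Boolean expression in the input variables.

g1 = R xor Q
g2 = ~(g1 \/ P) = ~((R xor Q) \/ P)
g3 = ~(g2 \/ g1) = ~((~((R xor Q) \/ P)) \/ (R xor Q))
g4 = g3 /\ P = (~((~((R xor Q) \/ P)) \/ (R xor Q))) /\ P

(~((~((R xor Q) \/ P)) \/ (R xor Q))) /\ P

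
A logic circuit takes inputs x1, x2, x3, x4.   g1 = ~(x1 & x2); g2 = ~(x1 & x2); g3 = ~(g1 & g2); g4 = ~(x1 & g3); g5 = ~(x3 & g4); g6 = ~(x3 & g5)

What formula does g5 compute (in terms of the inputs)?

g1 = ~(x1 & x2)
g2 = ~(x1 & x2)
g3 = ~(g1 & g2) = ~((~(x1 & x2)) & (~(x1 & x2)))
g4 = ~(x1 & g3) = ~(x1 & (~((~(x1 & x2)) & (~(x1 & x2)))))
g5 = ~(x3 & g4) = ~(x3 & (~(x1 & (~((~(x1 & x2)) & (~(x1 & x2)))))))

~(x3 & (~(x1 & (~((~(x1 & x2)) & (~(x1 & x2)))))))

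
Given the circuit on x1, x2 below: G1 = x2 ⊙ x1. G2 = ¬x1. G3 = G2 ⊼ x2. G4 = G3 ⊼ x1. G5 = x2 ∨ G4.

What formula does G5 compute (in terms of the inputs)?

G2 = ¬x1
G3 = G2 ⊼ x2 = ¬x1 ⊼ x2
G4 = G3 ⊼ x1 = (¬x1 ⊼ x2) ⊼ x1
G5 = x2 ∨ G4 = x2 ∨ ((¬x1 ⊼ x2) ⊼ x1)

x2 ∨ ((¬x1 ⊼ x2) ⊼ x1)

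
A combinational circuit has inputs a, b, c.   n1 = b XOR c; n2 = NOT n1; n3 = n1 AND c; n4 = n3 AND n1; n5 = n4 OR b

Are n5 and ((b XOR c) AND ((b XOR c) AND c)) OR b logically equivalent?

n1 = b XOR c
n3 = n1 AND c = (b XOR c) AND c
n4 = n3 AND n1 = ((b XOR c) AND c) AND (b XOR c)
n5 = n4 OR b = (((b XOR c) AND c) AND (b XOR c)) OR b
At a=0, b=0, c=0: circuit gives 0, formula gives 0.
At a=0, b=0, c=1: circuit gives 1, formula gives 1.
Agrees on all 8 inputs.

Yes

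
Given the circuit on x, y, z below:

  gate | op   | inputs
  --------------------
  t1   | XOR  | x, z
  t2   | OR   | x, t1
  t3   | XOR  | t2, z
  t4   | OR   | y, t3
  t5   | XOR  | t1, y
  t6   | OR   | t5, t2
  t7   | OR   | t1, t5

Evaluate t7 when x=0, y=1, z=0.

1

t1 = 0 XOR 0 = 0
t5 = 0 XOR 1 = 1
t7 = 0 OR 1 = 1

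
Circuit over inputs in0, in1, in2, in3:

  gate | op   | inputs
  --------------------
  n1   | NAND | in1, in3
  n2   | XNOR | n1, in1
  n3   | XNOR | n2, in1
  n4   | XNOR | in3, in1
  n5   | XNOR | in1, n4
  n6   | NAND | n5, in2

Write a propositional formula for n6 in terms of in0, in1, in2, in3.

(in1 XNOR (in3 XNOR in1)) NAND in2

n4 = in3 XNOR in1
n5 = in1 XNOR n4 = in1 XNOR (in3 XNOR in1)
n6 = n5 NAND in2 = (in1 XNOR (in3 XNOR in1)) NAND in2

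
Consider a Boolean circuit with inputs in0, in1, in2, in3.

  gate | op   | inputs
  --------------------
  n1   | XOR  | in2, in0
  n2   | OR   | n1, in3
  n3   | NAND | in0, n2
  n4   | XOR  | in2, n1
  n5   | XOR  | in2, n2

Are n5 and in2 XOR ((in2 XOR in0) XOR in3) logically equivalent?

No

n1 = in2 XOR in0
n2 = n1 OR in3 = (in2 XOR in0) OR in3
n5 = in2 XOR n2 = in2 XOR ((in2 XOR in0) OR in3)
At in0=0, in1=0, in2=1, in3=1: circuit gives 0, formula gives 1.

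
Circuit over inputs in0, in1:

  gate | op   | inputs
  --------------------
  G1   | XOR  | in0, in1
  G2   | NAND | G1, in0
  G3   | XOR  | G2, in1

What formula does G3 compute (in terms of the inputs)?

((in0 XOR in1) NAND in0) XOR in1

G1 = in0 XOR in1
G2 = G1 NAND in0 = (in0 XOR in1) NAND in0
G3 = G2 XOR in1 = ((in0 XOR in1) NAND in0) XOR in1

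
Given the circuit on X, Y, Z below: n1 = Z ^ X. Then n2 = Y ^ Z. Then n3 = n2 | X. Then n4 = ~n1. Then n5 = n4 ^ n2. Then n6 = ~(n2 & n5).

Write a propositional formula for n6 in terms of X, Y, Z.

~((Y ^ Z) & (~(Z ^ X) ^ (Y ^ Z)))

n1 = Z ^ X
n2 = Y ^ Z
n4 = ~n1 = ~(Z ^ X)
n5 = n4 ^ n2 = ~(Z ^ X) ^ (Y ^ Z)
n6 = ~(n2 & n5) = ~((Y ^ Z) & (~(Z ^ X) ^ (Y ^ Z)))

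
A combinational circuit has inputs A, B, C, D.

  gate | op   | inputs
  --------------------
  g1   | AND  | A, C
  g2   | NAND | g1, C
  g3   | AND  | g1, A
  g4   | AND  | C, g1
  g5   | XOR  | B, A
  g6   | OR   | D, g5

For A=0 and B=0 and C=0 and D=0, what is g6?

0

g5 = 0 XOR 0 = 0
g6 = 0 OR 0 = 0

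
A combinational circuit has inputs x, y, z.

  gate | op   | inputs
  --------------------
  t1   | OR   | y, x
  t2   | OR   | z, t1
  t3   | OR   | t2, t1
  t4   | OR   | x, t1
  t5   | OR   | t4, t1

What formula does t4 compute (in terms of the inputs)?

t1 = y OR x
t4 = x OR t1 = x OR (y OR x)

x OR (y OR x)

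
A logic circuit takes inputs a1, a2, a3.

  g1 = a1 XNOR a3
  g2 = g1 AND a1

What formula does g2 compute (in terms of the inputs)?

g1 = a1 XNOR a3
g2 = g1 AND a1 = (a1 XNOR a3) AND a1

(a1 XNOR a3) AND a1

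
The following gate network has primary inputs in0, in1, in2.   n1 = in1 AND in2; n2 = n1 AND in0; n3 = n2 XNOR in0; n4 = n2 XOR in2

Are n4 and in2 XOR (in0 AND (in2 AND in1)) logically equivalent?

Yes

n1 = in1 AND in2
n2 = n1 AND in0 = (in1 AND in2) AND in0
n4 = n2 XOR in2 = ((in1 AND in2) AND in0) XOR in2
At in0=0, in1=0, in2=0: circuit gives 0, formula gives 0.
At in0=0, in1=0, in2=1: circuit gives 1, formula gives 1.
Agrees on all 8 inputs.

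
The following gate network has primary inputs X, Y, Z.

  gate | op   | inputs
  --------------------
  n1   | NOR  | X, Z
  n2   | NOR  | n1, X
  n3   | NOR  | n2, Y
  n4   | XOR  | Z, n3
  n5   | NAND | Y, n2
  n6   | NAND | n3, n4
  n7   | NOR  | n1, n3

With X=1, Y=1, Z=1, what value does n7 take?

1

n1 = 1 NOR 1 = 0
n2 = 0 NOR 1 = 0
n3 = 0 NOR 1 = 0
n7 = 0 NOR 0 = 1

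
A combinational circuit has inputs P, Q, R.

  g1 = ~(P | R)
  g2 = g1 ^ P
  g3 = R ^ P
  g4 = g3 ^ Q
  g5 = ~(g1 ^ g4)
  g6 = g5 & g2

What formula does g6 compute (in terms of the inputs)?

g1 = ~(P | R)
g2 = g1 ^ P = (~(P | R)) ^ P
g3 = R ^ P
g4 = g3 ^ Q = (R ^ P) ^ Q
g5 = ~(g1 ^ g4) = ~((~(P | R)) ^ ((R ^ P) ^ Q))
g6 = g5 & g2 = (~((~(P | R)) ^ ((R ^ P) ^ Q))) & ((~(P | R)) ^ P)

(~((~(P | R)) ^ ((R ^ P) ^ Q))) & ((~(P | R)) ^ P)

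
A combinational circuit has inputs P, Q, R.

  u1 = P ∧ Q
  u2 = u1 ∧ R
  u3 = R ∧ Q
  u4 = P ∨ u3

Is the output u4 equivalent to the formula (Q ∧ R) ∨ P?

Yes

u3 = R ∧ Q
u4 = P ∨ u3 = P ∨ (R ∧ Q)
At P=0, Q=0, R=0: circuit gives 0, formula gives 0.
At P=0, Q=1, R=1: circuit gives 1, formula gives 1.
Agrees on all 8 inputs.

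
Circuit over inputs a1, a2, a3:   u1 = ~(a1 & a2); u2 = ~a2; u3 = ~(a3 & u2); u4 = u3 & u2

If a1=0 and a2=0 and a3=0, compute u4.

u2 = ~0 = 1
u3 = ~(0 & 1) = 1
u4 = 1 & 1 = 1

1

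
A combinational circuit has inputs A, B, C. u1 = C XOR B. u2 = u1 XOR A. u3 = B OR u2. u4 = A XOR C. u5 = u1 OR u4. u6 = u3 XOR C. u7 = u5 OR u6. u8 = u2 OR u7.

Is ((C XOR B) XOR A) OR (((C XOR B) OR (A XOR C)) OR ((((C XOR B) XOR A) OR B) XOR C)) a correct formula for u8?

u1 = C XOR B
u2 = u1 XOR A = (C XOR B) XOR A
u3 = B OR u2 = B OR ((C XOR B) XOR A)
u4 = A XOR C
u5 = u1 OR u4 = (C XOR B) OR (A XOR C)
u6 = u3 XOR C = (B OR ((C XOR B) XOR A)) XOR C
u7 = u5 OR u6 = ((C XOR B) OR (A XOR C)) OR ((B OR ((C XOR B) XOR A)) XOR C)
u8 = u2 OR u7 = ((C XOR B) XOR A) OR (((C XOR B) OR (A XOR C)) OR ((B OR ((C XOR B) XOR A)) XOR C))
At A=0, B=0, C=0: circuit gives 0, formula gives 0.
At A=0, B=0, C=1: circuit gives 1, formula gives 1.
Agrees on all 8 inputs.

Yes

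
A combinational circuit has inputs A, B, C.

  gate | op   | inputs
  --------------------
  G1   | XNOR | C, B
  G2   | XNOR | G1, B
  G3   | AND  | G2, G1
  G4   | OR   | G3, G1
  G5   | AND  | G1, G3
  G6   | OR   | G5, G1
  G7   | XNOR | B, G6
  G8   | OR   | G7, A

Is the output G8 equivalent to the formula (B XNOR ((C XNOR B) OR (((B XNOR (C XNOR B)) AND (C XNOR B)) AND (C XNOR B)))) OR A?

Yes

G1 = C XNOR B
G2 = G1 XNOR B = (C XNOR B) XNOR B
G3 = G2 AND G1 = ((C XNOR B) XNOR B) AND (C XNOR B)
G5 = G1 AND G3 = (C XNOR B) AND (((C XNOR B) XNOR B) AND (C XNOR B))
G6 = G5 OR G1 = ((C XNOR B) AND (((C XNOR B) XNOR B) AND (C XNOR B))) OR (C XNOR B)
G7 = B XNOR G6 = B XNOR (((C XNOR B) AND (((C XNOR B) XNOR B) AND (C XNOR B))) OR (C XNOR B))
G8 = G7 OR A = (B XNOR (((C XNOR B) AND (((C XNOR B) XNOR B) AND (C XNOR B))) OR (C XNOR B))) OR A
At A=0, B=0, C=0: circuit gives 0, formula gives 0.
At A=0, B=0, C=1: circuit gives 1, formula gives 1.
Agrees on all 8 inputs.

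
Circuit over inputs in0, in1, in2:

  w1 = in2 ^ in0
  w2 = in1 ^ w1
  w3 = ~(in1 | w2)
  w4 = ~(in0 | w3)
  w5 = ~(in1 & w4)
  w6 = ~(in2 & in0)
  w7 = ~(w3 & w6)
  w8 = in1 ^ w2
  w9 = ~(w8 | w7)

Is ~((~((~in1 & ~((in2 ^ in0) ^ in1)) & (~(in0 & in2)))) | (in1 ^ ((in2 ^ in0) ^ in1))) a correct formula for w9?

w1 = in2 ^ in0
w2 = in1 ^ w1 = in1 ^ (in2 ^ in0)
w3 = ~(in1 | w2) = ~(in1 | (in1 ^ (in2 ^ in0)))
w6 = ~(in2 & in0)
w7 = ~(w3 & w6) = ~((~(in1 | (in1 ^ (in2 ^ in0)))) & (~(in2 & in0)))
w8 = in1 ^ w2 = in1 ^ (in1 ^ (in2 ^ in0))
w9 = ~(w8 | w7) = ~((in1 ^ (in1 ^ (in2 ^ in0))) | (~((~(in1 | (in1 ^ (in2 ^ in0)))) & (~(in2 & in0)))))
At in0=0, in1=0, in2=1: circuit gives 0, formula gives 0.
At in0=0, in1=0, in2=0: circuit gives 1, formula gives 1.
Agrees on all 8 inputs.

Yes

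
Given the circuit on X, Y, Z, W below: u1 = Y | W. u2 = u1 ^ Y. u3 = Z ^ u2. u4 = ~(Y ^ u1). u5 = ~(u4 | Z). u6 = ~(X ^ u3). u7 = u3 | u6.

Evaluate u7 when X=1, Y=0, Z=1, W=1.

0

u1 = 0 | 1 = 1
u2 = 1 ^ 0 = 1
u3 = 1 ^ 1 = 0
u6 = ~(1 ^ 0) = 0
u7 = 0 | 0 = 0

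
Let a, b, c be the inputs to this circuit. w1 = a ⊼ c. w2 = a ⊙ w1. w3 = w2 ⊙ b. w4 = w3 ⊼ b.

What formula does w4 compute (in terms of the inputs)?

w1 = a ⊼ c
w2 = a ⊙ w1 = a ⊙ (a ⊼ c)
w3 = w2 ⊙ b = (a ⊙ (a ⊼ c)) ⊙ b
w4 = w3 ⊼ b = ((a ⊙ (a ⊼ c)) ⊙ b) ⊼ b

((a ⊙ (a ⊼ c)) ⊙ b) ⊼ b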